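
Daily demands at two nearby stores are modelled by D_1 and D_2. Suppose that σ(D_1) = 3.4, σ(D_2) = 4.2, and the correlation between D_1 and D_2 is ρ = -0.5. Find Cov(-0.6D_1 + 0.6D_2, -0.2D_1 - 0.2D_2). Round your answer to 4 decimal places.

-0.7296

Var(D_1) = (3.4)² = 11.56;  Var(D_2) = (4.2)² = 17.64
Cov(D_1,D_2) = ρ·σ(D_1)·σ(D_2) = -0.5·3.4·4.2 = -7.14
Cov(-0.6D_1 + 0.6D_2, -0.2D_1 - 0.2D_2) = (-0.6)(-0.2)Var(D_1) + (0.6)(-0.2)Var(D_2) + [(-0.6)(-0.2) + (0.6)(-0.2)]Cov(D_1,D_2)
= 0.12·11.56 + -0.12·17.64 + 0·-7.14 = -0.7296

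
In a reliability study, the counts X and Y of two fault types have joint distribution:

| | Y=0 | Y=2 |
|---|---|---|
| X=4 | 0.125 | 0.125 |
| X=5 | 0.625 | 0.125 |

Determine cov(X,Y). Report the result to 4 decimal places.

-0.1250

E[X] = 4.75,  E[Y] = 0.5
E[XY] = 2.25
cov(X,Y) = E[XY] − E[X]E[Y] = 2.25 − (4.75)(0.5) = -0.125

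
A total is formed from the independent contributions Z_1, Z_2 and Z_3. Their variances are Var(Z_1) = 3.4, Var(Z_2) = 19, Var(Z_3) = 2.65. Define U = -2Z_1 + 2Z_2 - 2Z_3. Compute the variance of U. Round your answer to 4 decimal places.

By independence, Var(U) = (-2)²Var(Z_1) + (2)²Var(Z_2) + (-2)²Var(Z_3)
= (-2)²·3.4 + (2)²·19 + (-2)²·2.65 = 100.2

100.2000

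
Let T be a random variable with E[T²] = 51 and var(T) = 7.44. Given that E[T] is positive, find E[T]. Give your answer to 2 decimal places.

6.60

(E[T])² = E[T²] − var(T) = 51 − 7.44 = 43.56
E[T] = √43.56 = 6.6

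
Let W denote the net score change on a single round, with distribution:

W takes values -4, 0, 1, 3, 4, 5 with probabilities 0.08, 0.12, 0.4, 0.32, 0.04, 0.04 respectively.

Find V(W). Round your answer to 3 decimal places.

E[W] = (-4)(0.08) + (0)(0.12) + (1)(0.4) + (3)(0.32) + (4)(0.04) + (5)(0.04) = 1.4
E[W²] = (-4)²(0.08) + (0)²(0.12) + (1)²(0.4) + (3)²(0.32) + (4)²(0.04) + (5)²(0.04) = 6.2
V(W) = E[W²] − (E[W])² = 6.2 − (1.4)² = 4.24

4.240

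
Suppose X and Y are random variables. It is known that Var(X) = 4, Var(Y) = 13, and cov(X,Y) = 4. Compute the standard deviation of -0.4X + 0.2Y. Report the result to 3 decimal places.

0.721

Var(-0.4X + 0.2Y) = (-0.4)²·Var(X) + (0.2)²·Var(Y) + 2·(-0.4)·(0.2)·cov(X,Y)
= 0.16·4 + 0.04·13 + -0.16·4 = 0.52
sd(-0.4X + 0.2Y) = √0.52 ≈ 0.721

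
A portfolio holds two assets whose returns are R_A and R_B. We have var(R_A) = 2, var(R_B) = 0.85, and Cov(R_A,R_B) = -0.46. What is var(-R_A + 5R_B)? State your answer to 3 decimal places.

27.850

var(-R_A + 5R_B) = (-1)²·var(R_A) + (5)²·var(R_B) + 2·(-1)·(5)·Cov(R_A,R_B)
= 1·2 + 25·0.85 + -10·-0.46 = 27.85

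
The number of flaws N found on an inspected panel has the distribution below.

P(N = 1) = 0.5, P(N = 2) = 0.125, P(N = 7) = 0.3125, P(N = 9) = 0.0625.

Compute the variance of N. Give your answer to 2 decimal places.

9.13

E[N] = (1)(0.5) + (2)(0.125) + (7)(0.3125) + (9)(0.0625) = 3.5
E[N²] = (1)²(0.5) + (2)²(0.125) + (7)²(0.3125) + (9)²(0.0625) = 21.375
Var(N) = E[N²] − (E[N])² = 21.375 − (3.5)² = 9.125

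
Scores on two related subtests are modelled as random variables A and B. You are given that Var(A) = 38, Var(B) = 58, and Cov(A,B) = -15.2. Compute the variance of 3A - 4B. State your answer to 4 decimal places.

1634.8000

Var(3A - 4B) = (3)²·Var(A) + (-4)²·Var(B) + 2·(3)·(-4)·Cov(A,B)
= 9·38 + 16·58 + -24·-15.2 = 1634.8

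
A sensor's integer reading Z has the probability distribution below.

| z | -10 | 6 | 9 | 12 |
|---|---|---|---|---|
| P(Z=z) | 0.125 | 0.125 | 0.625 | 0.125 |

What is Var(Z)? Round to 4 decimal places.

41.7344

E[Z] = (-10)(0.125) + (6)(0.125) + (9)(0.625) + (12)(0.125) = 6.625
E[Z²] = (-10)²(0.125) + (6)²(0.125) + (9)²(0.625) + (12)²(0.125) = 85.625
Var(Z) = E[Z²] − (E[Z])² = 85.625 − (6.625)² = 41.734375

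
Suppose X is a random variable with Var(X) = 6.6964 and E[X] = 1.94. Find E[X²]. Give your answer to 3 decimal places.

E[X²] = Var(X) + (E[X])² = 6.6964 + (1.94)² = 10.46

10.460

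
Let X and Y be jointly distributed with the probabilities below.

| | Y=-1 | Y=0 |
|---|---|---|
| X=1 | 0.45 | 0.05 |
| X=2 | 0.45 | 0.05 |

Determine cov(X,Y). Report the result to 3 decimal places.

0.000

E[X] = 1.5,  E[Y] = -0.9
E[XY] = -1.35
cov(X,Y) = E[XY] − E[X]E[Y] = -1.35 − (1.5)(-0.9) = 0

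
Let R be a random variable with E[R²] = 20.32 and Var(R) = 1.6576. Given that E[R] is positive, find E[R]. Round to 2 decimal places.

4.32

(E[R])² = E[R²] − Var(R) = 20.32 − 1.6576 = 18.6624
E[R] = √18.6624 = 4.32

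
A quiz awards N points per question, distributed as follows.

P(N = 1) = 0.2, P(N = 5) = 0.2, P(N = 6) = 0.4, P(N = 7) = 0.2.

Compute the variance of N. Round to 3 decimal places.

4.400

E[N] = (1)(0.2) + (5)(0.2) + (6)(0.4) + (7)(0.2) = 5
E[N²] = (1)²(0.2) + (5)²(0.2) + (6)²(0.4) + (7)²(0.2) = 29.4
Var(N) = E[N²] − (E[N])² = 29.4 − (5)² = 4.4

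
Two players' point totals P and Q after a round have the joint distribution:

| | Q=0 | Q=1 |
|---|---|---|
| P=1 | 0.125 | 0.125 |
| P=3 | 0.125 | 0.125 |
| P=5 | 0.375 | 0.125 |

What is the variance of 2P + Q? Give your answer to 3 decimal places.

E[P] = 3.5,  E[Q] = 0.375,  E[PQ] = 1.125
Var(P) = 15 − (3.5)² = 2.75;  Var(Q) = 0.375 − (0.375)² = 0.234375
Cov(P,Q) = 1.125 − (3.5)(0.375) = -0.1875
Var(2P + Q) = (2)²·2.75 + (1)²·0.234375 + 2·(2)·(1)·-0.1875 = 10.484375

10.484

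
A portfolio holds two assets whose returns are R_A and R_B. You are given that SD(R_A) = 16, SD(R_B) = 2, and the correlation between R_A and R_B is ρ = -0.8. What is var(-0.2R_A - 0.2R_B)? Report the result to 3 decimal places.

8.352

var(R_A) = (16)² = 256;  var(R_B) = (2)² = 4
Cov(R_A,R_B) = ρ·SD(R_A)·SD(R_B) = -0.8·16·2 = -25.6
var(-0.2R_A - 0.2R_B) = (-0.2)²·var(R_A) + (-0.2)²·var(R_B) + 2·(-0.2)·(-0.2)·Cov(R_A,R_B)
= 0.04·256 + 0.04·4 + 0.08·-25.6 = 8.352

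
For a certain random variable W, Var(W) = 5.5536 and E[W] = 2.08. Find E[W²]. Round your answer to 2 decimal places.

9.88

E[W²] = Var(W) + (E[W])² = 5.5536 + (2.08)² = 9.88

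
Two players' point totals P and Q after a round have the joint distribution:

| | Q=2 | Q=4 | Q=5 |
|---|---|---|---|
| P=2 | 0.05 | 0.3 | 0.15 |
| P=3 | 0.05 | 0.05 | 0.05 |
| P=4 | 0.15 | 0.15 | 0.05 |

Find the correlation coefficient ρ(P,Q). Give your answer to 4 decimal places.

-0.3405

E[P] = 2.85,  E[Q] = 3.75
E[PQ] = 10.35
cov(P,Q) = E[PQ] − E[P]E[Q] = 10.35 − (2.85)(3.75) = -0.3375
var(P) = 0.8275,  var(Q) = 1.1875
ρ = -0.3375 / √(0.8275·1.1875) ≈ -0.3405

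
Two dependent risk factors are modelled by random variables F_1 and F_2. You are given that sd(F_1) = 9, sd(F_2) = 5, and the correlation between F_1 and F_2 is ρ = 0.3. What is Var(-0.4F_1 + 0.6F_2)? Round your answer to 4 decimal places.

Var(F_1) = (9)² = 81;  Var(F_2) = (5)² = 25
cov(F_1,F_2) = ρ·sd(F_1)·sd(F_2) = 0.3·9·5 = 13.5
Var(-0.4F_1 + 0.6F_2) = (-0.4)²·Var(F_1) + (0.6)²·Var(F_2) + 2·(-0.4)·(0.6)·cov(F_1,F_2)
= 0.16·81 + 0.36·25 + -0.48·13.5 = 15.48

15.4800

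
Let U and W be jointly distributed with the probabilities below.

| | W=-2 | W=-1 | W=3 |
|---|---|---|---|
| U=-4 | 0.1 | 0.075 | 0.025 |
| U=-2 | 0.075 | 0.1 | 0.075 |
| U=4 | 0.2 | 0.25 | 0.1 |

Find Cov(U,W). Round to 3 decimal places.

E[U] = 0.9,  E[W] = -0.575
E[UW] = -0.55
Cov(U,W) = E[UW] − E[U]E[W] = -0.55 − (0.9)(-0.575) = -0.0325

-0.033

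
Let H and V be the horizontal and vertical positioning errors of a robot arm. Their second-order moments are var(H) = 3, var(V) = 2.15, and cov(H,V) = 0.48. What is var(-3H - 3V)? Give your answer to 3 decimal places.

var(-3H - 3V) = (-3)²·var(H) + (-3)²·var(V) + 2·(-3)·(-3)·cov(H,V)
= 9·3 + 9·2.15 + 18·0.48 = 54.99

54.990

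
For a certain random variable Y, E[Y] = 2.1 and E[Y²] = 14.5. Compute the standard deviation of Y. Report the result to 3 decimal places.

Var(Y) = 14.5 − (2.1)² = 10.09
SD(Y) = √10.09 ≈ 3.176

3.176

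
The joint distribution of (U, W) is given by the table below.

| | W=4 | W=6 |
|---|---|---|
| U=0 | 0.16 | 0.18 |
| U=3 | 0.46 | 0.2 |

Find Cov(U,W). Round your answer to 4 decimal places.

-0.3048

E[U] = 1.98,  E[W] = 4.76
E[UW] = 9.12
Cov(U,W) = E[UW] − E[U]E[W] = 9.12 − (1.98)(4.76) = -0.3048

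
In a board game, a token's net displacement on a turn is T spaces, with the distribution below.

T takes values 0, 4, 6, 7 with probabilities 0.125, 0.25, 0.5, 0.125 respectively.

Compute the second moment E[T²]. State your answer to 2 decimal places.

E[T²] = (0)²(0.125) + (4)²(0.25) + (6)²(0.5) + (7)²(0.125) = 28.125

28.13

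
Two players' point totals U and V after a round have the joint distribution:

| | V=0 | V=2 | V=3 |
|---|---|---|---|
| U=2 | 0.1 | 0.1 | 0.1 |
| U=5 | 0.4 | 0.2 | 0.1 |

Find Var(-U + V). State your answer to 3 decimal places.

E[U] = 4.1,  E[V] = 1.2,  E[UV] = 4.5
Var(U) = 18.7 − (4.1)² = 1.89;  Var(V) = 3 − (1.2)² = 1.56
cov(U,V) = 4.5 − (4.1)(1.2) = -0.42
Var(-U + V) = (-1)²·1.89 + (1)²·1.56 + 2·(-1)·(1)·-0.42 = 4.29

4.290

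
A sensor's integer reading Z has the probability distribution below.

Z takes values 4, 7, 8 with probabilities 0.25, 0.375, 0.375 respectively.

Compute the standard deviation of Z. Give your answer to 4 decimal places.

1.5762

E[Z] = (4)(0.25) + (7)(0.375) + (8)(0.375) = 6.625
E[Z²] = (4)²(0.25) + (7)²(0.375) + (8)²(0.375) = 46.375
V(Z) = E[Z²] − (E[Z])² = 46.375 − (6.625)² = 2.484375
σ(Z) = √2.484375 ≈ 1.5762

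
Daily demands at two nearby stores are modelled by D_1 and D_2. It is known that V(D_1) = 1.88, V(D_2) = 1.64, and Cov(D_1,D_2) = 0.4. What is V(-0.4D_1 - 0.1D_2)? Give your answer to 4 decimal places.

0.3492

V(-0.4D_1 - 0.1D_2) = (-0.4)²·V(D_1) + (-0.1)²·V(D_2) + 2·(-0.4)·(-0.1)·Cov(D_1,D_2)
= 0.16·1.88 + 0.01·1.64 + 0.08·0.4 = 0.3492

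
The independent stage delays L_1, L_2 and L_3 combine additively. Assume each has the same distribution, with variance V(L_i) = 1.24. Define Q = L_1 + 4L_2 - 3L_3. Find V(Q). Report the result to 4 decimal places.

By independence, V(Q) = (1)²V(L_1) + (4)²V(L_2) + (-3)²V(L_3)
= (1)²·1.24 + (4)²·1.24 + (-3)²·1.24 = 32.24

32.2400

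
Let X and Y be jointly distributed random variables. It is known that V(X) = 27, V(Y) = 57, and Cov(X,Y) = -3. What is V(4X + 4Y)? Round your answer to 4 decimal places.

1248.0000

V(4X + 4Y) = (4)²·V(X) + (4)²·V(Y) + 2·(4)·(4)·Cov(X,Y)
= 16·27 + 16·57 + 32·-3 = 1248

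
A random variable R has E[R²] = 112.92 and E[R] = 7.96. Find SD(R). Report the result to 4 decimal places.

Var(R) = 112.92 − (7.96)² = 49.5584
SD(R) = √49.5584 ≈ 7.0398

7.0398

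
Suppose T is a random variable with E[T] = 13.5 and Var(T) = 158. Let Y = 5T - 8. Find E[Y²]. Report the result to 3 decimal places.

E[5T - 8] = 5·13.5 − 8 = 59.5
Var(5T - 8) = (5)²·158 = 3950
E[Y²] = Var(Y) + (E[Y])² = 3950 + (59.5)² = 7490.25

7490.250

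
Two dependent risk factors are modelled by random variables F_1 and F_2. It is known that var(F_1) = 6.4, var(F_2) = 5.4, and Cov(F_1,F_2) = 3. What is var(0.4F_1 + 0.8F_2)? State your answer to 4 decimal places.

6.4000

var(0.4F_1 + 0.8F_2) = (0.4)²·var(F_1) + (0.8)²·var(F_2) + 2·(0.4)·(0.8)·Cov(F_1,F_2)
= 0.16·6.4 + 0.64·5.4 + 0.64·3 = 6.4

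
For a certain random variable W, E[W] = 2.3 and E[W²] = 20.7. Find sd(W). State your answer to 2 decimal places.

V(W) = 20.7 − (2.3)² = 15.41
sd(W) = √15.41 ≈ 3.93

3.93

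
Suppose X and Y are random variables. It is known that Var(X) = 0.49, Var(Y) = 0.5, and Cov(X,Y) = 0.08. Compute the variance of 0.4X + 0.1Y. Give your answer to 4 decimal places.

0.0898

Var(0.4X + 0.1Y) = (0.4)²·Var(X) + (0.1)²·Var(Y) + 2·(0.4)·(0.1)·Cov(X,Y)
= 0.16·0.49 + 0.01·0.5 + 0.08·0.08 = 0.0898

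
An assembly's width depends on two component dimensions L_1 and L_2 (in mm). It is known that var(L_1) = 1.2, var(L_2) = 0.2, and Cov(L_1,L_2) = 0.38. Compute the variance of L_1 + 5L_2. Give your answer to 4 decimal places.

var(L_1 + 5L_2) = (1)²·var(L_1) + (5)²·var(L_2) + 2·(1)·(5)·Cov(L_1,L_2)
= 1·1.2 + 25·0.2 + 10·0.38 = 10

10.0000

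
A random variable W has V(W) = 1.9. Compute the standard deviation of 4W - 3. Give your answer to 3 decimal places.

5.514

V(4W - 3) = (4)²·1.9 = 30.4
sd(4W - 3) = √30.4 ≈ 5.514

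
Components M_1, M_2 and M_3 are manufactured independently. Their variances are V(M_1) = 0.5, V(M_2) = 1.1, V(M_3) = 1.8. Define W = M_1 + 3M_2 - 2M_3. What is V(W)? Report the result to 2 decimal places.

17.60

By independence, V(W) = (1)²V(M_1) + (3)²V(M_2) + (-2)²V(M_3)
= (1)²·0.5 + (3)²·1.1 + (-2)²·1.8 = 17.6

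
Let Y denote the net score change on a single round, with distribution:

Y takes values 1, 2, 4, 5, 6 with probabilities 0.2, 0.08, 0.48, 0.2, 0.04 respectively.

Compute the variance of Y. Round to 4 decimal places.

E[Y] = (1)(0.2) + (2)(0.08) + (4)(0.48) + (5)(0.2) + (6)(0.04) = 3.52
E[Y²] = (1)²(0.2) + (2)²(0.08) + (4)²(0.48) + (5)²(0.2) + (6)²(0.04) = 14.64
Var(Y) = E[Y²] − (E[Y])² = 14.64 − (3.52)² = 2.2496

2.2496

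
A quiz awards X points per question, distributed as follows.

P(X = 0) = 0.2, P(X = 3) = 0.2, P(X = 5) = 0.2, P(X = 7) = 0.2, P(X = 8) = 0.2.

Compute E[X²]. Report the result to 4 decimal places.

E[X²] = (0)²(0.2) + (3)²(0.2) + (5)²(0.2) + (7)²(0.2) + (8)²(0.2) = 29.4

29.4000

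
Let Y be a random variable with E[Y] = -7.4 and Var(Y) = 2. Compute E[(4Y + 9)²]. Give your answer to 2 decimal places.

456.36

E[4Y + 9] = 4·-7.4 + 9 = -20.6
Var(4Y + 9) = (4)²·2 = 32
E[(4Y + 9)²] = Var((4Y + 9)) + (E[(4Y + 9)])² = 32 + (-20.6)² = 456.36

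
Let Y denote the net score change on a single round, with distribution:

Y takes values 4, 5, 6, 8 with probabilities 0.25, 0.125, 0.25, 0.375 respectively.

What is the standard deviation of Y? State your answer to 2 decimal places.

1.62

E[Y] = (4)(0.25) + (5)(0.125) + (6)(0.25) + (8)(0.375) = 6.125
E[Y²] = (4)²(0.25) + (5)²(0.125) + (6)²(0.25) + (8)²(0.375) = 40.125
Var(Y) = E[Y²] − (E[Y])² = 40.125 − (6.125)² = 2.609375
SD(Y) = √2.609375 ≈ 1.62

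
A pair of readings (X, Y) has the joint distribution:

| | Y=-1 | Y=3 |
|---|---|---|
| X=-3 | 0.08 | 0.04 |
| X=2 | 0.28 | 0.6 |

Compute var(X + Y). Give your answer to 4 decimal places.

E[X] = 1.4,  E[Y] = 1.56,  E[XY] = 2.92
var(X) = 4.6 − (1.4)² = 2.64;  var(Y) = 6.12 − (1.56)² = 3.6864
Cov(X,Y) = 2.92 − (1.4)(1.56) = 0.736
var(X + Y) = (1)²·2.64 + (1)²·3.6864 + 2·(1)·(1)·0.736 = 7.7984

7.7984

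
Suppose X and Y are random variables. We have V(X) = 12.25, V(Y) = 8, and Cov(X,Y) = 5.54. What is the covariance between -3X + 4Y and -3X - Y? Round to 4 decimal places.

28.3900

Cov(-3X + 4Y, -3X - Y) = (-3)(-3)V(X) + (4)(-1)V(Y) + [(-3)(-1) + (4)(-3)]Cov(X,Y)
= 9·12.25 + -4·8 + -9·5.54 = 28.39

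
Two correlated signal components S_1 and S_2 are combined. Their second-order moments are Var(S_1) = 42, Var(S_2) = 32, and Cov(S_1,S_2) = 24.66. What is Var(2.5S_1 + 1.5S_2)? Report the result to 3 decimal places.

519.450

Var(2.5S_1 + 1.5S_2) = (2.5)²·Var(S_1) + (1.5)²·Var(S_2) + 2·(2.5)·(1.5)·Cov(S_1,S_2)
= 6.25·42 + 2.25·32 + 7.5·24.66 = 519.45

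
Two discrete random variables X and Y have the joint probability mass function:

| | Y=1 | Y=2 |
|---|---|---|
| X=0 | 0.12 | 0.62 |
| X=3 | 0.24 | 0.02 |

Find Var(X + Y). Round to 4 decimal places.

E[X] = 0.78,  E[Y] = 1.64,  E[XY] = 0.84
Var(X) = 2.34 − (0.78)² = 1.7316;  Var(Y) = 2.92 − (1.64)² = 0.2304
Cov(X,Y) = 0.84 − (0.78)(1.64) = -0.4392
Var(X + Y) = (1)²·1.7316 + (1)²·0.2304 + 2·(1)·(1)·-0.4392 = 1.0836

1.0836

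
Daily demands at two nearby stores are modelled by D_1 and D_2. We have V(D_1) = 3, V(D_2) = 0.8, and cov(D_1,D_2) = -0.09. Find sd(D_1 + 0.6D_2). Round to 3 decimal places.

V(D_1 + 0.6D_2) = (1)²·V(D_1) + (0.6)²·V(D_2) + 2·(1)·(0.6)·cov(D_1,D_2)
= 1·3 + 0.36·0.8 + 1.2·-0.09 = 3.18
sd(D_1 + 0.6D_2) = √3.18 ≈ 1.783

1.783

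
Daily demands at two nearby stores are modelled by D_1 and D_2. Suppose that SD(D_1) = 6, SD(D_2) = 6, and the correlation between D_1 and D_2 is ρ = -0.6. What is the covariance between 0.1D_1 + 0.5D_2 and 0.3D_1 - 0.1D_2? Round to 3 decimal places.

var(D_1) = (6)² = 36;  var(D_2) = (6)² = 36
Cov(D_1,D_2) = ρ·SD(D_1)·SD(D_2) = -0.6·6·6 = -21.6
Cov(0.1D_1 + 0.5D_2, 0.3D_1 - 0.1D_2) = (0.1)(0.3)var(D_1) + (0.5)(-0.1)var(D_2) + [(0.1)(-0.1) + (0.5)(0.3)]Cov(D_1,D_2)
= 0.03·36 + -0.05·36 + 0.14·-21.6 = -3.744

-3.744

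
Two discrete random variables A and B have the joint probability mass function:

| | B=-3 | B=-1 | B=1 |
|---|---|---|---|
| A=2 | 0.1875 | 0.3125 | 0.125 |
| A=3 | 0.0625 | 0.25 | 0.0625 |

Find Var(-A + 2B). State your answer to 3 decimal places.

E[A] = 2.375,  E[B] = -1.125,  E[AB] = -2.625
Var(A) = 5.875 − (2.375)² = 0.234375;  Var(B) = 3 − (-1.125)² = 1.734375
Cov(A,B) = -2.625 − (2.375)(-1.125) = 0.046875
Var(-A + 2B) = (-1)²·0.234375 + (2)²·1.734375 + 2·(-1)·(2)·0.046875 = 6.984375

6.984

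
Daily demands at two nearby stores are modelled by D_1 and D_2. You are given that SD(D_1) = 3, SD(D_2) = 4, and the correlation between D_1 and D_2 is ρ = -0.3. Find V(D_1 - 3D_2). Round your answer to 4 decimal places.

V(D_1) = (3)² = 9;  V(D_2) = (4)² = 16
cov(D_1,D_2) = ρ·SD(D_1)·SD(D_2) = -0.3·3·4 = -3.6
V(D_1 - 3D_2) = (1)²·V(D_1) + (-3)²·V(D_2) + 2·(1)·(-3)·cov(D_1,D_2)
= 1·9 + 9·16 + -6·-3.6 = 174.6

174.6000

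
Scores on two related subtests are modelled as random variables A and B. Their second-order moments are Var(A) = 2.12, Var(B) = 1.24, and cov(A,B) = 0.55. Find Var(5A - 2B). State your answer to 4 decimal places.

Var(5A - 2B) = (5)²·Var(A) + (-2)²·Var(B) + 2·(5)·(-2)·cov(A,B)
= 25·2.12 + 4·1.24 + -20·0.55 = 46.96

46.9600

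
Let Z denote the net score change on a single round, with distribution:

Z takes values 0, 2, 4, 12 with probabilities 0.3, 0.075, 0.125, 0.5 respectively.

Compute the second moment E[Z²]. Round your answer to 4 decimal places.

E[Z²] = (0)²(0.3) + (2)²(0.075) + (4)²(0.125) + (12)²(0.5) = 74.3

74.3000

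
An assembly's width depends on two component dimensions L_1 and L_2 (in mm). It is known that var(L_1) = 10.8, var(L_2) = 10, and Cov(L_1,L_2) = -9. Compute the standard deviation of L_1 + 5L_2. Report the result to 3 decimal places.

13.069

var(L_1 + 5L_2) = (1)²·var(L_1) + (5)²·var(L_2) + 2·(1)·(5)·Cov(L_1,L_2)
= 1·10.8 + 25·10 + 10·-9 = 170.8
σ(L_1 + 5L_2) = √170.8 ≈ 13.069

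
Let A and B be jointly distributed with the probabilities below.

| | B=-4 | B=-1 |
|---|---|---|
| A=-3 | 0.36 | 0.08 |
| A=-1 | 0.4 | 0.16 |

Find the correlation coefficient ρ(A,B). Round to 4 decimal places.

0.1208

E[A] = -1.88,  E[B] = -3.28
E[AB] = 6.32
Cov(A,B) = E[AB] − E[A]E[B] = 6.32 − (-1.88)(-3.28) = 0.1536
V(A) = 0.9856,  V(B) = 1.6416
ρ = 0.1536 / √(0.9856·1.6416) ≈ 0.1208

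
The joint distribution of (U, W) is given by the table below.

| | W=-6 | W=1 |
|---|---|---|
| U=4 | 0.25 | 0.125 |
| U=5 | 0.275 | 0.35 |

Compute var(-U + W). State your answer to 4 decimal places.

11.7100

E[U] = 4.625,  E[W] = -2.675,  E[UW] = -12
var(U) = 21.625 − (4.625)² = 0.234375;  var(W) = 19.375 − (-2.675)² = 12.219375
Cov(U,W) = -12 − (4.625)(-2.675) = 0.371875
var(-U + W) = (-1)²·0.234375 + (1)²·12.219375 + 2·(-1)·(1)·0.371875 = 11.71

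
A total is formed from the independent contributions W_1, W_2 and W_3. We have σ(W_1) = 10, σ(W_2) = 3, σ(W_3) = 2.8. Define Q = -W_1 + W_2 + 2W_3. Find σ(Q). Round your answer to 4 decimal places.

V(W_1) = 100, V(W_2) = 9, V(W_3) = 7.84
By independence, V(Q) = (-1)²V(W_1) + (1)²V(W_2) + (2)²V(W_3)
= (-1)²·100 + (1)²·9 + (2)²·7.84 = 140.36
σ(Q) = √140.36 ≈ 11.8474

11.8474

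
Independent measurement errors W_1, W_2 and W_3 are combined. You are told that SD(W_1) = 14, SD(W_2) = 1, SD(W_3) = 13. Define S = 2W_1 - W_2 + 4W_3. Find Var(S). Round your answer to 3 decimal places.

3489.000

Var(W_1) = 196, Var(W_2) = 1, Var(W_3) = 169
By independence, Var(S) = (2)²Var(W_1) + (-1)²Var(W_2) + (4)²Var(W_3)
= (2)²·196 + (-1)²·1 + (4)²·169 = 3489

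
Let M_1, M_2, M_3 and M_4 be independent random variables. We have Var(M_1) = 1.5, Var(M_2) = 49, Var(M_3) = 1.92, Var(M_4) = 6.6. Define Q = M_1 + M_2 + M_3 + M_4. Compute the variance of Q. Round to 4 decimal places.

By independence, Var(Q) = (1)²Var(M_1) + (1)²Var(M_2) + (1)²Var(M_3) + (1)²Var(M_4)
= (1)²·1.5 + (1)²·49 + (1)²·1.92 + (1)²·6.6 = 59.02

59.0200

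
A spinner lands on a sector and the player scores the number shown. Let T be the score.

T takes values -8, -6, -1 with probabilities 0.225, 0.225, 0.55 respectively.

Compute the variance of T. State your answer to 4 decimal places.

9.3600

E[T] = (-8)(0.225) + (-6)(0.225) + (-1)(0.55) = -3.7
E[T²] = (-8)²(0.225) + (-6)²(0.225) + (-1)²(0.55) = 23.05
Var(T) = E[T²] − (E[T])² = 23.05 − (-3.7)² = 9.36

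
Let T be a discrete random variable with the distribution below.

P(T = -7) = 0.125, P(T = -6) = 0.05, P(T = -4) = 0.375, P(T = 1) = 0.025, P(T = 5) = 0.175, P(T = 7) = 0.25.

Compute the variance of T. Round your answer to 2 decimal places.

30.57

E[T] = (-7)(0.125) + (-6)(0.05) + (-4)(0.375) + (1)(0.025) + (5)(0.175) + (7)(0.25) = -0.025
E[T²] = (-7)²(0.125) + (-6)²(0.05) + (-4)²(0.375) + (1)²(0.025) + (5)²(0.175) + (7)²(0.25) = 30.575
Var(T) = E[T²] − (E[T])² = 30.575 − (-0.025)² = 30.574375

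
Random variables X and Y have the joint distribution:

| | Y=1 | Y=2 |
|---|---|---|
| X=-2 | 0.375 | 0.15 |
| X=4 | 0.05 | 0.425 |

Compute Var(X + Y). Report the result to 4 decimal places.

11.0444

E[X] = 0.85,  E[Y] = 1.575,  E[XY] = 2.25
Var(X) = 9.7 − (0.85)² = 8.9775;  Var(Y) = 2.725 − (1.575)² = 0.244375
Cov(X,Y) = 2.25 − (0.85)(1.575) = 0.91125
Var(X + Y) = (1)²·8.9775 + (1)²·0.244375 + 2·(1)·(1)·0.91125 = 11.044375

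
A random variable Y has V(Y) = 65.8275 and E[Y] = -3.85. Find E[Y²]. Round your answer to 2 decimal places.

80.65

E[Y²] = V(Y) + (E[Y])² = 65.8275 + (-3.85)² = 80.65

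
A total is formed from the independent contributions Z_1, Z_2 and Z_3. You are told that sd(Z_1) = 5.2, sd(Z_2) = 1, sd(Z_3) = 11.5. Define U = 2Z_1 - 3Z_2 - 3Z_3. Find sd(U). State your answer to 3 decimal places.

Var(Z_1) = 27.04, Var(Z_2) = 1, Var(Z_3) = 132.25
By independence, Var(U) = (2)²Var(Z_1) + (-3)²Var(Z_2) + (-3)²Var(Z_3)
= (2)²·27.04 + (-3)²·1 + (-3)²·132.25 = 1307.41
sd(U) = √1307.41 ≈ 36.158

36.158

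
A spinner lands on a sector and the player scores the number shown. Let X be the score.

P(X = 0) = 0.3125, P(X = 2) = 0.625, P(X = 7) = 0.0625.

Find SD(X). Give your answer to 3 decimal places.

E[X] = (0)(0.3125) + (2)(0.625) + (7)(0.0625) = 1.6875
E[X²] = (0)²(0.3125) + (2)²(0.625) + (7)²(0.0625) = 5.5625
V(X) = E[X²] − (E[X])² = 5.5625 − (1.6875)² = 2.71484375
SD(X) = √2.71484375 ≈ 1.648

1.648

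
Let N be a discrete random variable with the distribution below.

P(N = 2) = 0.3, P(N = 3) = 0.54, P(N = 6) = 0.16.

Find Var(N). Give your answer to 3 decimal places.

E[N] = (2)(0.3) + (3)(0.54) + (6)(0.16) = 3.18
E[N²] = (2)²(0.3) + (3)²(0.54) + (6)²(0.16) = 11.82
Var(N) = E[N²] − (E[N])² = 11.82 − (3.18)² = 1.7076

1.708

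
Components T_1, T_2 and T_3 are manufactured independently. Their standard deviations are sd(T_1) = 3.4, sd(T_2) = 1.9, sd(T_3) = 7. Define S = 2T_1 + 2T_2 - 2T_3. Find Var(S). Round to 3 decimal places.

256.680

Var(T_1) = 11.56, Var(T_2) = 3.61, Var(T_3) = 49
By independence, Var(S) = (2)²Var(T_1) + (2)²Var(T_2) + (-2)²Var(T_3)
= (2)²·11.56 + (2)²·3.61 + (-2)²·49 = 256.68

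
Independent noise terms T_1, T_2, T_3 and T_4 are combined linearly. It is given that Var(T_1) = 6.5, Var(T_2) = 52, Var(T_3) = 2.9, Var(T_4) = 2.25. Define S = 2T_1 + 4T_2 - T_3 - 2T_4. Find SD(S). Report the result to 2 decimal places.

29.49

By independence, Var(S) = (2)²Var(T_1) + (4)²Var(T_2) + (-1)²Var(T_3) + (-2)²Var(T_4)
= (2)²·6.5 + (4)²·52 + (-1)²·2.9 + (-2)²·2.25 = 869.9
SD(S) = √869.9 ≈ 29.49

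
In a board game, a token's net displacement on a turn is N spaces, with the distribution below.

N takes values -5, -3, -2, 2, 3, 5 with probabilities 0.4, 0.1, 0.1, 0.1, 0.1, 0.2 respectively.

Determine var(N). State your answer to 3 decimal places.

E[N] = (-5)(0.4) + (-3)(0.1) + (-2)(0.1) + (2)(0.1) + (3)(0.1) + (5)(0.2) = -1
E[N²] = (-5)²(0.4) + (-3)²(0.1) + (-2)²(0.1) + (2)²(0.1) + (3)²(0.1) + (5)²(0.2) = 17.6
var(N) = E[N²] − (E[N])² = 17.6 − (-1)² = 16.6

16.600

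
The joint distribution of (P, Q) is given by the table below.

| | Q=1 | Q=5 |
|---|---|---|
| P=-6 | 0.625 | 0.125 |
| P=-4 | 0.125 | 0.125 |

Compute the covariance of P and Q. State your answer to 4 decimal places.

0.5000

E[P] = -5.5,  E[Q] = 2
E[PQ] = -10.5
Cov(P,Q) = E[PQ] − E[P]E[Q] = -10.5 − (-5.5)(2) = 0.5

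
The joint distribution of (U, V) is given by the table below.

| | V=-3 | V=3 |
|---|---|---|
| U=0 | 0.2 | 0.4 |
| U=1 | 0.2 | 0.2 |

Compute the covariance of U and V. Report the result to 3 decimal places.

-0.240

E[U] = 0.4,  E[V] = 0.6
E[UV] = 0
Cov(U,V) = E[UV] − E[U]E[V] = 0 − (0.4)(0.6) = -0.24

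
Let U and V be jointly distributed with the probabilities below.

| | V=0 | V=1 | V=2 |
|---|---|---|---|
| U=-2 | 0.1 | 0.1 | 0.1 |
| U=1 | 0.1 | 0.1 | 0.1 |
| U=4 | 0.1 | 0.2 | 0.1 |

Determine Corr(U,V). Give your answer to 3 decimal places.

0.000

E[U] = 1.3,  E[V] = 1
E[UV] = 1.3
Cov(U,V) = E[UV] − E[U]E[V] = 1.3 − (1.3)(1) = 0
var(U) = 6.21,  var(V) = 0.6
ρ = 0 / √(6.21·0.6) ≈ 0.000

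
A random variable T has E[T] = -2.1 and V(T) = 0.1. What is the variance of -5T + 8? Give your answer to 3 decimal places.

V(-5T + 8) = (-5)²·V(T) = 25·0.1 = 2.5

2.500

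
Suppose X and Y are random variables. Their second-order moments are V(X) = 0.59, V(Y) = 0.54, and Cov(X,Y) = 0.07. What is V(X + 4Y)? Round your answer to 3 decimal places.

V(X + 4Y) = (1)²·V(X) + (4)²·V(Y) + 2·(1)·(4)·Cov(X,Y)
= 1·0.59 + 16·0.54 + 8·0.07 = 9.79

9.790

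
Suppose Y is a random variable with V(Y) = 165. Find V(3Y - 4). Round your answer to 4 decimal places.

1485.0000

V(3Y - 4) = (3)²·V(Y) = 9·165 = 1485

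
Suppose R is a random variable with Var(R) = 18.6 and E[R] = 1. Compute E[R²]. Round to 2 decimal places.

E[R²] = Var(R) + (E[R])² = 18.6 + (1)² = 19.6

19.60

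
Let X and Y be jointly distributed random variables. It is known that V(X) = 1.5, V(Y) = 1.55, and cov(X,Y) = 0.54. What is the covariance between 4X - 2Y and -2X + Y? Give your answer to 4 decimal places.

cov(4X - 2Y, -2X + Y) = (4)(-2)V(X) + (-2)(1)V(Y) + [(4)(1) + (-2)(-2)]cov(X,Y)
= -8·1.5 + -2·1.55 + 8·0.54 = -10.78

-10.7800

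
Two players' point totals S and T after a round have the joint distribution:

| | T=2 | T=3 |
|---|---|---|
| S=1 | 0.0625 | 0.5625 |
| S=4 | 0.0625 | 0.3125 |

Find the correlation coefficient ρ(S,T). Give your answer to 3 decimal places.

E[S] = 2.125,  E[T] = 2.875
E[ST] = 6.0625
cov(S,T) = E[ST] − E[S]E[T] = 6.0625 − (2.125)(2.875) = -0.046875
Var(S) = 2.109375,  Var(T) = 0.109375
ρ = -0.046875 / √(2.109375·0.109375) ≈ -0.098

-0.098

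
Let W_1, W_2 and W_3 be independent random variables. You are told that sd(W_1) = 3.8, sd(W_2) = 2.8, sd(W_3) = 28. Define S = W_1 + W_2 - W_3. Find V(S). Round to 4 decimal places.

806.2800

V(W_1) = 14.44, V(W_2) = 7.84, V(W_3) = 784
By independence, V(S) = (1)²V(W_1) + (1)²V(W_2) + (-1)²V(W_3)
= (1)²·14.44 + (1)²·7.84 + (-1)²·784 = 806.28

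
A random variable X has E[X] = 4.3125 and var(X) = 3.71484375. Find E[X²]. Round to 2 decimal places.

E[X²] = var(X) + (E[X])² = 3.71484375 + (4.3125)² = 22.3125

22.31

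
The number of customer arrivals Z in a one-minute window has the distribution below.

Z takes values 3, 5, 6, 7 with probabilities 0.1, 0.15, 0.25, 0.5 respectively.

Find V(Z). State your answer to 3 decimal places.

1.548

E[Z] = (3)(0.1) + (5)(0.15) + (6)(0.25) + (7)(0.5) = 6.05
E[Z²] = (3)²(0.1) + (5)²(0.15) + (6)²(0.25) + (7)²(0.5) = 38.15
V(Z) = E[Z²] − (E[Z])² = 38.15 − (6.05)² = 1.5475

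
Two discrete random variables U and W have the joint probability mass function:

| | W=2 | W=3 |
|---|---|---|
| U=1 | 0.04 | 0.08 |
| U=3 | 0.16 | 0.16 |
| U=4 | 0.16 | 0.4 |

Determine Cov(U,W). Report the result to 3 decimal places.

E[U] = 3.32,  E[W] = 2.64
E[UW] = 8.8
Cov(U,W) = E[UW] − E[U]E[W] = 8.8 − (3.32)(2.64) = 0.0352

0.035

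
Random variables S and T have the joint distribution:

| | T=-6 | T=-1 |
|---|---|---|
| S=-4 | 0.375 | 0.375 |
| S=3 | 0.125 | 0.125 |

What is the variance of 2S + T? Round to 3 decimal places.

E[S] = -2.25,  E[T] = -3.5,  E[ST] = 7.875
Var(S) = 14.25 − (-2.25)² = 9.1875;  Var(T) = 18.5 − (-3.5)² = 6.25
Cov(S,T) = 7.875 − (-2.25)(-3.5) = 0
Var(2S + T) = (2)²·9.1875 + (1)²·6.25 + 2·(2)·(1)·0 = 43

43.000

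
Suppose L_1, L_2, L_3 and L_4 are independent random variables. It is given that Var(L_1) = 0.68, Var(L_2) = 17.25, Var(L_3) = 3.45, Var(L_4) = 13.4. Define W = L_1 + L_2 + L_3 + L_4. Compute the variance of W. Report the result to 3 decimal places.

34.780

By independence, Var(W) = (1)²Var(L_1) + (1)²Var(L_2) + (1)²Var(L_3) + (1)²Var(L_4)
= (1)²·0.68 + (1)²·17.25 + (1)²·3.45 + (1)²·13.4 = 34.78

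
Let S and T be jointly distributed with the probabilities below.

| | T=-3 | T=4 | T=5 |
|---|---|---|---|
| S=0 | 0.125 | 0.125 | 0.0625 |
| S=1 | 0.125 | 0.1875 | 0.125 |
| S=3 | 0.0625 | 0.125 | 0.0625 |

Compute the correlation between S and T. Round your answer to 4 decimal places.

0.1096

E[S] = 1.1875,  E[T] = 2.0625
E[ST] = 2.875
Cov(S,T) = E[ST] − E[S]E[T] = 2.875 − (1.1875)(2.0625) = 0.42578125
var(S) = 1.27734375,  var(T) = 11.80859375
ρ = 0.42578125 / √(1.27734375·11.80859375) ≈ 0.1096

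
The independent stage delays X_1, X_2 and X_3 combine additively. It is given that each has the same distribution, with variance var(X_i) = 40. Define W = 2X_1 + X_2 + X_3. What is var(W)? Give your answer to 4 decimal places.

240.0000

By independence, var(W) = (2)²var(X_1) + (1)²var(X_2) + (1)²var(X_3)
= (2)²·40 + (1)²·40 + (1)²·40 = 240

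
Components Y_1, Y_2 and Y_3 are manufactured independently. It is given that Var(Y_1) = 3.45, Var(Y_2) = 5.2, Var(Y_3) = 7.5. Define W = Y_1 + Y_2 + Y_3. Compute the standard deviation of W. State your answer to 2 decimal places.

4.02

By independence, Var(W) = (1)²Var(Y_1) + (1)²Var(Y_2) + (1)²Var(Y_3)
= (1)²·3.45 + (1)²·5.2 + (1)²·7.5 = 16.15
SD(W) = √16.15 ≈ 4.02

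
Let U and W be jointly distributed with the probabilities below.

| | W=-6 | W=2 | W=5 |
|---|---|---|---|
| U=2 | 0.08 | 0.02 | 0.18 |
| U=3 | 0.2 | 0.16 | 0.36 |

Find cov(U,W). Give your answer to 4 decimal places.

-0.0736

E[U] = 2.72,  E[W] = 1.38
E[UW] = 3.68
cov(U,W) = E[UW] − E[U]E[W] = 3.68 − (2.72)(1.38) = -0.0736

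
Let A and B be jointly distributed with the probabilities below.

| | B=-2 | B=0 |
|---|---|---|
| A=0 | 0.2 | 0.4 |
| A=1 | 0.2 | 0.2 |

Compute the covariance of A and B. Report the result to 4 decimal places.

-0.0800

E[A] = 0.4,  E[B] = -0.8
E[AB] = -0.4
cov(A,B) = E[AB] − E[A]E[B] = -0.4 − (0.4)(-0.8) = -0.08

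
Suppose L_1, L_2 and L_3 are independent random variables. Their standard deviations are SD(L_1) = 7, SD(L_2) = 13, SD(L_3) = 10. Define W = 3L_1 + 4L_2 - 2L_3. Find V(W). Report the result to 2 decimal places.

V(L_1) = 49, V(L_2) = 169, V(L_3) = 100
By independence, V(W) = (3)²V(L_1) + (4)²V(L_2) + (-2)²V(L_3)
= (3)²·49 + (4)²·169 + (-2)²·100 = 3545

3545.00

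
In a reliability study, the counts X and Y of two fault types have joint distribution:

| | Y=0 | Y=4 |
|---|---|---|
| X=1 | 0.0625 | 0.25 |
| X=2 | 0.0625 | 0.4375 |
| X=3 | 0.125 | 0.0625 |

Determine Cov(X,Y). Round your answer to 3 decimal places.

E[X] = 1.875,  E[Y] = 3
E[XY] = 5.25
Cov(X,Y) = E[XY] − E[X]E[Y] = 5.25 − (1.875)(3) = -0.375

-0.375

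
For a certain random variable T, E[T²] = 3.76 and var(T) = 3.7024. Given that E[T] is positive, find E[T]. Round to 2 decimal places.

0.24

(E[T])² = E[T²] − var(T) = 3.76 − 3.7024 = 0.0576
E[T] = √0.0576 = 0.24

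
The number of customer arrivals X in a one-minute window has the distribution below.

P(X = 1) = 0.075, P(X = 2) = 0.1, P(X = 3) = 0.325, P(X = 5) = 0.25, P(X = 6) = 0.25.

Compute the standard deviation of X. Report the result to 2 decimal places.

E[X] = (1)(0.075) + (2)(0.1) + (3)(0.325) + (5)(0.25) + (6)(0.25) = 4
E[X²] = (1)²(0.075) + (2)²(0.1) + (3)²(0.325) + (5)²(0.25) + (6)²(0.25) = 18.65
V(X) = E[X²] − (E[X])² = 18.65 − (4)² = 2.65
SD(X) = √2.65 ≈ 1.63

1.63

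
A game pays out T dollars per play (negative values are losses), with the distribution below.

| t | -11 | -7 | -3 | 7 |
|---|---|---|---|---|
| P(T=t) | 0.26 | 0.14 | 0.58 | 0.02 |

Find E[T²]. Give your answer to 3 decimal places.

44.520

E[T²] = (-11)²(0.26) + (-7)²(0.14) + (-3)²(0.58) + (7)²(0.02) = 44.52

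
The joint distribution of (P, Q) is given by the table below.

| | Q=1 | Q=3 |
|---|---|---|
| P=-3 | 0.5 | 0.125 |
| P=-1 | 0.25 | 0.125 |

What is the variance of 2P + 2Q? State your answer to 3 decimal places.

7.750

E[P] = -2.25,  E[Q] = 1.5,  E[PQ] = -3.25
Var(P) = 6 − (-2.25)² = 0.9375;  Var(Q) = 3 − (1.5)² = 0.75
Cov(P,Q) = -3.25 − (-2.25)(1.5) = 0.125
Var(2P + 2Q) = (2)²·0.9375 + (2)²·0.75 + 2·(2)·(2)·0.125 = 7.75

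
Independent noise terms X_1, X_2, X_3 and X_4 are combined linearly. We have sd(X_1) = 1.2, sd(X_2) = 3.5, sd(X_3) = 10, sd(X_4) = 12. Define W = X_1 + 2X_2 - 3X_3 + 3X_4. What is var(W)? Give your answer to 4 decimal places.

var(X_1) = 1.44, var(X_2) = 12.25, var(X_3) = 100, var(X_4) = 144
By independence, var(W) = (1)²var(X_1) + (2)²var(X_2) + (-3)²var(X_3) + (3)²var(X_4)
= (1)²·1.44 + (2)²·12.25 + (-3)²·100 + (3)²·144 = 2246.44

2246.4400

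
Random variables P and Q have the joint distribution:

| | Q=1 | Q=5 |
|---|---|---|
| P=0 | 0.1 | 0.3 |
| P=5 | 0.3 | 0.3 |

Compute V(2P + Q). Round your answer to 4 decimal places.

E[P] = 3,  E[Q] = 3.4,  E[PQ] = 9
V(P) = 15 − (3)² = 6;  V(Q) = 15.4 − (3.4)² = 3.84
Cov(P,Q) = 9 − (3)(3.4) = -1.2
V(2P + Q) = (2)²·6 + (1)²·3.84 + 2·(2)·(1)·-1.2 = 23.04

23.0400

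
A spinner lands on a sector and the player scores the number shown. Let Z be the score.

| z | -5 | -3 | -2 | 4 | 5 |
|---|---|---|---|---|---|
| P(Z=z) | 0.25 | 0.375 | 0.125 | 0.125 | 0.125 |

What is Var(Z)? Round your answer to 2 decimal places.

13.00

E[Z] = (-5)(0.25) + (-3)(0.375) + (-2)(0.125) + (4)(0.125) + (5)(0.125) = -1.5
E[Z²] = (-5)²(0.25) + (-3)²(0.375) + (-2)²(0.125) + (4)²(0.125) + (5)²(0.125) = 15.25
Var(Z) = E[Z²] − (E[Z])² = 15.25 − (-1.5)² = 13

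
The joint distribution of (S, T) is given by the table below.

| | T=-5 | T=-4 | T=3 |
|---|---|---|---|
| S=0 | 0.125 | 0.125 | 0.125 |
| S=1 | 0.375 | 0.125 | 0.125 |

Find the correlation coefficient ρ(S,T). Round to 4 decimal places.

-0.1737

E[S] = 0.625,  E[T] = -2.75
E[ST] = -2
cov(S,T) = E[ST] − E[S]E[T] = -2 − (0.625)(-2.75) = -0.28125
Var(S) = 0.234375,  Var(T) = 11.1875
ρ = -0.28125 / √(0.234375·11.1875) ≈ -0.1737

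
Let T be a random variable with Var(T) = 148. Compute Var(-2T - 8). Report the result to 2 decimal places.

592.00

Var(-2T - 8) = (-2)²·Var(T) = 4·148 = 592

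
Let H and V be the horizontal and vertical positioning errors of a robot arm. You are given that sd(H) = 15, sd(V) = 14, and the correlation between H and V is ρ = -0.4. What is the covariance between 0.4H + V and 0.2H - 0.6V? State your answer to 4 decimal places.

var(H) = (15)² = 225;  var(V) = (14)² = 196
Cov(H,V) = ρ·sd(H)·sd(V) = -0.4·15·14 = -84
Cov(0.4H + V, 0.2H - 0.6V) = (0.4)(0.2)var(H) + (1)(-0.6)var(V) + [(0.4)(-0.6) + (1)(0.2)]Cov(H,V)
= 0.08·225 + -0.6·196 + -0.04·-84 = -96.24

-96.2400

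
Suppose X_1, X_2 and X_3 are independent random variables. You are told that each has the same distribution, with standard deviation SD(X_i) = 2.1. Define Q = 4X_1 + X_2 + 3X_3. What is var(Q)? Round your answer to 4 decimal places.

var(X_i) = (2.1)² = 4.41
By independence, var(Q) = (4)²var(X_1) + (1)²var(X_2) + (3)²var(X_3)
= (4)²·4.41 + (1)²·4.41 + (3)²·4.41 = 114.66

114.6600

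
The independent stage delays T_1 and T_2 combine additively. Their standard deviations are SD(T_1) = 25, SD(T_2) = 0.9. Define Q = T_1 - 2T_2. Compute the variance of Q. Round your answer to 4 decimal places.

Var(T_1) = 625, Var(T_2) = 0.81
By independence, Var(Q) = (1)²Var(T_1) + (-2)²Var(T_2)
= (1)²·625 + (-2)²·0.81 = 628.24

628.2400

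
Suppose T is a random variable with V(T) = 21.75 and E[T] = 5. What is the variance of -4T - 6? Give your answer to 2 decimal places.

348.00

V(-4T - 6) = (-4)²·V(T) = 16·21.75 = 348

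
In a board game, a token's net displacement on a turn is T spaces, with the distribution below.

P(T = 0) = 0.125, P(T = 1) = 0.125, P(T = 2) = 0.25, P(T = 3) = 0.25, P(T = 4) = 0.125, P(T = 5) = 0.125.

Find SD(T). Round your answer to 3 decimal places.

1.500

E[T] = (0)(0.125) + (1)(0.125) + (2)(0.25) + (3)(0.25) + (4)(0.125) + (5)(0.125) = 2.5
E[T²] = (0)²(0.125) + (1)²(0.125) + (2)²(0.25) + (3)²(0.25) + (4)²(0.125) + (5)²(0.125) = 8.5
V(T) = E[T²] − (E[T])² = 8.5 − (2.5)² = 2.25
SD(T) = √2.25 ≈ 1.500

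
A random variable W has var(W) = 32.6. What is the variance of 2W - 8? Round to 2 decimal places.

var(2W - 8) = (2)²·var(W) = 4·32.6 = 130.4

130.40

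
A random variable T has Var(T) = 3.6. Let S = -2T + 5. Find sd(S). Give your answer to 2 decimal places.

Var(-2T + 5) = (-2)²·3.6 = 14.4
sd(S) = √14.4 ≈ 3.79

3.79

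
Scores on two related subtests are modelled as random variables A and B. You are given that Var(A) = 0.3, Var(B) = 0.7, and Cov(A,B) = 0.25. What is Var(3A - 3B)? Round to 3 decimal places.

4.500

Var(3A - 3B) = (3)²·Var(A) + (-3)²·Var(B) + 2·(3)·(-3)·Cov(A,B)
= 9·0.3 + 9·0.7 + -18·0.25 = 4.5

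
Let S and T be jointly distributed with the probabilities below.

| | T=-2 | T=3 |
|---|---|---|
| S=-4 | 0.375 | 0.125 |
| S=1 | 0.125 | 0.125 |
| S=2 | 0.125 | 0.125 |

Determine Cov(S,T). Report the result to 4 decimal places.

1.7188

E[S] = -1.25,  E[T] = -0.125
E[ST] = 1.875
Cov(S,T) = E[ST] − E[S]E[T] = 1.875 − (-1.25)(-0.125) = 1.71875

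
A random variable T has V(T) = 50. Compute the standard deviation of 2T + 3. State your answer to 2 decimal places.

14.14

V(2T + 3) = (2)²·50 = 200
σ(2T + 3) = √200 ≈ 14.14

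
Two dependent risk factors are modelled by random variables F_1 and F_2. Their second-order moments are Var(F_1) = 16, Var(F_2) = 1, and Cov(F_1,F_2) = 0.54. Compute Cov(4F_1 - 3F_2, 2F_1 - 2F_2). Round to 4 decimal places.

Cov(4F_1 - 3F_2, 2F_1 - 2F_2) = (4)(2)Var(F_1) + (-3)(-2)Var(F_2) + [(4)(-2) + (-3)(2)]Cov(F_1,F_2)
= 8·16 + 6·1 + -14·0.54 = 126.44

126.4400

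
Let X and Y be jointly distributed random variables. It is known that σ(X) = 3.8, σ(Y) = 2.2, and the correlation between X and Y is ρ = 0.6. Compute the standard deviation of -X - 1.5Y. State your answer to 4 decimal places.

Var(X) = (3.8)² = 14.44;  Var(Y) = (2.2)² = 4.84
Cov(X,Y) = ρ·σ(X)·σ(Y) = 0.6·3.8·2.2 = 5.016
Var(-X - 1.5Y) = (-1)²·Var(X) + (-1.5)²·Var(Y) + 2·(-1)·(-1.5)·Cov(X,Y)
= 1·14.44 + 2.25·4.84 + 3·5.016 = 40.378
σ(-X - 1.5Y) = √40.378 ≈ 6.3544

6.3544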